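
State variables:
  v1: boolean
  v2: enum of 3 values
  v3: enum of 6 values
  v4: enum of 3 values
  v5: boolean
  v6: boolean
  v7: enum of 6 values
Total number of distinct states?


State space = product of domain sizes of all variables.
Domain sizes:
  v1 (boolean): 2
  v2 (enum of 3 values): 3
  v3 (enum of 6 values): 6
  v4 (enum of 3 values): 3
  v5 (boolean): 2
  v6 (boolean): 2
  v7 (enum of 6 values): 6
Product = 2 * 3 * 6 * 3 * 2 * 2 * 6 = 2592

2592


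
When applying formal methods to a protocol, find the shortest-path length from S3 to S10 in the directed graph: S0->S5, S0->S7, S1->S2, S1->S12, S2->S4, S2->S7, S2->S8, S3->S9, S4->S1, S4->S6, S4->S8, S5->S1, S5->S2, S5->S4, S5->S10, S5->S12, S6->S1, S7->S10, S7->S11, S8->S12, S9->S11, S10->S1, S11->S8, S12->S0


BFS layer-by-layer from S3:
  dist 0: {S3}
  dist 1: {S9}
  dist 2: {S11}
  dist 3: {S8}
  dist 4: {S12}
  dist 5: {S0}
  dist 6: {S5, S7}
  dist 7: {S1, S2, S4, S10}
  -> S10 reached at distance 7
Shortest path length = 7

7


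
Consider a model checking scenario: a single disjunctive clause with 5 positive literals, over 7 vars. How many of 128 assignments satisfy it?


Step 1: Total=2^7=128
Step 2: Unsat when all 5 false: 2^2=4
Step 3: Sat=128-4=124

124


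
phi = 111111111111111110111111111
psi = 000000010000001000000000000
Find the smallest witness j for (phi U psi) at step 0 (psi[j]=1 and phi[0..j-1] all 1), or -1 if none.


(phi U psi) at 0: need smallest j with psi[j]=1 and phi[i]=1 for all i in [0,j).
Scan from step 0:
  step 0: phi=1, psi=0 -> continue
  step 1: phi=1, psi=0 -> continue
  step 2: phi=1, psi=0 -> continue
  step 3: phi=1, psi=0 -> continue
  step 7: psi=1 and phi held for [0,7) -> witness found
Witness step = 7

7


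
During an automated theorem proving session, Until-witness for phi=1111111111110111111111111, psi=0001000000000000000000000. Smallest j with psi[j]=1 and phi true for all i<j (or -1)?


(phi U psi) at 0: need smallest j with psi[j]=1 and phi[i]=1 for all i in [0,j).
Scan from step 0:
  step 0: phi=1, psi=0 -> continue
  step 1: phi=1, psi=0 -> continue
  step 2: phi=1, psi=0 -> continue
  step 3: psi=1 and phi held for [0,3) -> witness found
Witness step = 3

3


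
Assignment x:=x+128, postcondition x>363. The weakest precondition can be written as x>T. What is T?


Formula: wp(x:=E, P) = P[E/x] (substitute E for x in postcondition)
Step 1: Postcondition: x>363
Step 2: Substitute x+128 for x: x+128>363
Step 3: Solve for x: x > 363-128 = 235

235


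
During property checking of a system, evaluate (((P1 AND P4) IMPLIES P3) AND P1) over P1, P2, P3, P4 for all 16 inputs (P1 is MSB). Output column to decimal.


Formula: (((P1 AND P4) IMPLIES P3) AND P1) over P1, P2, P3, P4 (16 rows)
Evaluate each row (bits = P1,P2,P3,P4, MSB first):
  row 0 [0000]: (((0 AND 0) IMPLIES 0) AND 0) -> 0
  row 1 [0001]: (((0 AND 1) IMPLIES 0) AND 0) -> 0
  row 2 [0010]: (((0 AND 0) IMPLIES 1) AND 0) -> 0
  row 3 [0011]: (((0 AND 1) IMPLIES 1) AND 0) -> 0
  row 4 [0100]: (((0 AND 0) IMPLIES 0) AND 0) -> 0
  row 5 [0101]: (((0 AND 1) IMPLIES 0) AND 0) -> 0
  row 6 [0110]: (((0 AND 0) IMPLIES 1) AND 0) -> 0
  row 7 [0111]: (((0 AND 1) IMPLIES 1) AND 0) -> 0
  row 8 [1000]: (((1 AND 0) IMPLIES 0) AND 1) -> 1
  row 9 [1001]: (((1 AND 1) IMPLIES 0) AND 1) -> 0
  row 10 [1010]: (((1 AND 0) IMPLIES 1) AND 1) -> 1
  row 11 [1011]: (((1 AND 1) IMPLIES 1) AND 1) -> 1
  row 12 [1100]: (((1 AND 0) IMPLIES 0) AND 1) -> 1
  row 13 [1101]: (((1 AND 1) IMPLIES 0) AND 1) -> 0
  row 14 [1110]: (((1 AND 0) IMPLIES 1) AND 1) -> 1
  row 15 [1111]: (((1 AND 1) IMPLIES 1) AND 1) -> 1
Full result column, 4 rows per line (P1,P2 fixed per line; P3,P4 runs 00..11 left to right):
  rows 0-3 [P1,P2=00]: 0000  = hex 0
  rows 4-7 [P1,P2=01]: 0000  = hex 0
  rows 8-11 [P1,P2=10]: 1011  = hex B
  rows 12-15 [P1,P2=11]: 1011  = hex B
Output column (row 0 .. row 15) = 0000000010111011
Output column grouped in 4s = 0000 0000 1011 1011 = 0x00BB
Convert to decimal digit by digit (value = value*16 + digit):
  0 -> 0
  0*16 + 0 = 0
  0*16 + 11 (B) = 11
  11*16 + 11 (B) = 187
Decimal = 187

187


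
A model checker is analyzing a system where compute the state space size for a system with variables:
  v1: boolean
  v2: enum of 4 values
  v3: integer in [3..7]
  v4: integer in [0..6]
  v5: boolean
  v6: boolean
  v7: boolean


State space = product of domain sizes of all variables.
Domain sizes:
  v1 (boolean): 2
  v2 (enum of 4 values): 4
  v3 (integer in [3..7]): 5
  v4 (integer in [0..6]): 7
  v5 (boolean): 2
  v6 (boolean): 2
  v7 (boolean): 2
Product = 2 * 4 * 5 * 7 * 2 * 2 * 2 = 2240

2240


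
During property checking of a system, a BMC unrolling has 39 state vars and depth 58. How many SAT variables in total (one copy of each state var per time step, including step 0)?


BMC unrolls to depth k, creating one copy of each state var for steps 0..k.
Step count = 58 + 1 = 59 (steps 0 through 58)
Vars per step = 39
Total = 39 * 59 = 2301

2301


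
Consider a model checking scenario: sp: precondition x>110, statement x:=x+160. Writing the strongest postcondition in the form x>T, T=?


Formula: sp(P, x:=E) = exists old_x. (x = E[old_x/x]) AND P[old_x/x] (old_x is the value of x before the assignment; eliminate old_x by solving x = E[old_x/x] for old_x)
Step 1: Precondition P: x>110, i.e. old_x > 110
Step 2: Assignment gives x = old_x + 160, so old_x = x - 160
Step 3: Substitute into P: x - 160 > 110
Step 4: Simplify: x > 110+160 = 270

270


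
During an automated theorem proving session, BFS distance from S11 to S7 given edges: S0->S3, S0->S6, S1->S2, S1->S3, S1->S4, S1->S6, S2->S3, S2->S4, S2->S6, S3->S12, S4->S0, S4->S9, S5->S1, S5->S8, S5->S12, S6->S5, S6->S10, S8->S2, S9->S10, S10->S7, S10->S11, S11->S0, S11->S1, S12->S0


BFS layer-by-layer from S11:
  dist 0: {S11}
  dist 1: {S0, S1}
  dist 2: {S2, S3, S4, S6}
  dist 3: {S5, S9, S10, S12}
  dist 4: {S7, S8}
  -> S7 reached at distance 4
Shortest path length = 4

4


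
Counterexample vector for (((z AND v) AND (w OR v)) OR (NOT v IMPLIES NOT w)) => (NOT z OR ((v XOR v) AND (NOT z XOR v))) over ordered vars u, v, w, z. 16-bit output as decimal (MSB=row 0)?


F1 = (((z AND v) AND (w OR v)) OR (NOT v IMPLIES NOT w))
F2 = (NOT z OR ((v XOR v) AND (NOT z XOR v)))
Counterexample to F1=>F2 is where F1=1 and F2=0.
Evaluate each row (bits = u,v,w,z, MSB first):
  row 0 [0000]: F1=1 F2=1 -> F1&~F2 -> 0
  row 1 [0001]: F1=1 F2=0 -> F1&~F2 -> 1
  row 2 [0010]: F1=0 F2=1 -> F1&~F2 -> 0
  row 3 [0011]: F1=0 F2=0 -> F1&~F2 -> 0
  row 4 [0100]: F1=1 F2=1 -> F1&~F2 -> 0
  row 5 [0101]: F1=1 F2=0 -> F1&~F2 -> 1
  row 6 [0110]: F1=1 F2=1 -> F1&~F2 -> 0
  row 7 [0111]: F1=1 F2=0 -> F1&~F2 -> 1
  row 8 [1000]: F1=1 F2=1 -> F1&~F2 -> 0
  row 9 [1001]: F1=1 F2=0 -> F1&~F2 -> 1
  row 10 [1010]: F1=0 F2=1 -> F1&~F2 -> 0
  row 11 [1011]: F1=0 F2=0 -> F1&~F2 -> 0
  row 12 [1100]: F1=1 F2=1 -> F1&~F2 -> 0
  row 13 [1101]: F1=1 F2=0 -> F1&~F2 -> 1
  row 14 [1110]: F1=1 F2=1 -> F1&~F2 -> 0
  row 15 [1111]: F1=1 F2=0 -> F1&~F2 -> 1
Full result column, 4 rows per line (u,v fixed per line; w,z runs 00..11 left to right):
  rows 0-3 [u,v=00]: 0100  = hex 4
  rows 4-7 [u,v=01]: 0101  = hex 5
  rows 8-11 [u,v=10]: 0100  = hex 4
  rows 12-15 [u,v=11]: 0101  = hex 5
Counterexample vector (row 0 .. row 15) = 0100010101000101
Output column grouped in 4s = 0100 0101 0100 0101 = 0x4545
Convert to decimal digit by digit (value = value*16 + digit):
  4 -> 4
  4*16 + 5 = 69
  69*16 + 4 = 1108
  1108*16 + 5 = 17733
Decimal = 17733

17733


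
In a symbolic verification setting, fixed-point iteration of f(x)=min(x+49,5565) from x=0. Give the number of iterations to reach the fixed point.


Step 1: x=0, cap=5565, increment=49
Step 2: x grows by 49 each step until capped at 5565; fixed point is x=5565
Step 3: iterations = ceil(5565/49) = 114

114


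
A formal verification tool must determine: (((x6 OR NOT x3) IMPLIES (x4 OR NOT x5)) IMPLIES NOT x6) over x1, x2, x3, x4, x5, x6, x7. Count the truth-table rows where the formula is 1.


Formula: (((x6 OR NOT x3) IMPLIES (x4 OR NOT x5)) IMPLIES NOT x6) over 7 vars (128 rows)
Evaluate each row (x1, x2, x3, x4, x5, x6, x7 as bits, MSB first):
  row 0 [0000000]: (((0 OR NOT 0) IMPLIES (0 OR NOT 0)) IMPLIES NOT 0) -> 1
  row 1 [0000001]: (((0 OR NOT 0) IMPLIES (0 OR NOT 0)) IMPLIES NOT 0) -> 1
  row 2 [0000010]: (((1 OR NOT 0) IMPLIES (0 OR NOT 0)) IMPLIES NOT 1) -> 0
  row 3 [0000011]: (((1 OR NOT 0) IMPLIES (0 OR NOT 0)) IMPLIES NOT 1) -> 0
  row 4 [0000100]: (((0 OR NOT 0) IMPLIES (0 OR NOT 1)) IMPLIES NOT 0) -> 1
  (every remaining row is evaluated the same way; all 128 results are listed next)
Full result column, 8 rows per line (x1,x2,x3,x4 fixed per line; x5,x6,x7 runs 000..111 left to right):
  rows 0-7 [x1,x2,x3,x4=0000]: 11001111  (ones: 6)
  rows 8-15 [x1,x2,x3,x4=0001]: 11001100  (ones: 4)
  rows 16-23 [x1,x2,x3,x4=0010]: 11001111  (ones: 6)
  rows 24-31 [x1,x2,x3,x4=0011]: 11001100  (ones: 4)
  rows 32-39 [x1,x2,x3,x4=0100]: 11001111  (ones: 6)
  rows 40-47 [x1,x2,x3,x4=0101]: 11001100  (ones: 4)
  rows 48-55 [x1,x2,x3,x4=0110]: 11001111  (ones: 6)
  rows 56-63 [x1,x2,x3,x4=0111]: 11001100  (ones: 4)
  rows 64-71 [x1,x2,x3,x4=1000]: 11001111  (ones: 6)
  rows 72-79 [x1,x2,x3,x4=1001]: 11001100  (ones: 4)
  rows 80-87 [x1,x2,x3,x4=1010]: 11001111  (ones: 6)
  rows 88-95 [x1,x2,x3,x4=1011]: 11001100  (ones: 4)
  rows 96-103 [x1,x2,x3,x4=1100]: 11001111  (ones: 6)
  rows 104-111 [x1,x2,x3,x4=1101]: 11001100  (ones: 4)
  rows 112-119 [x1,x2,x3,x4=1110]: 11001111  (ones: 6)
  rows 120-127 [x1,x2,x3,x4=1111]: 11001100  (ones: 4)
Count of 1-rows = 6+4+6+4+6+4+6+4+6+4+6+4+6+4+6+4 = 80

80


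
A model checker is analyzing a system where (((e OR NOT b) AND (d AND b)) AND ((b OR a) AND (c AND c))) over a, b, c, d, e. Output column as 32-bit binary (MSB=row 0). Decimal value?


Formula: (((e OR NOT b) AND (d AND b)) AND ((b OR a) AND (c AND c))) over a, b, c, d, e (32 rows)
Evaluate each row (bits = a,b,c,d,e, MSB first):
  row 0 [00000]: (((0 OR NOT 0) AND (0 AND 0)) AND ((0 OR 0) AND (0 AND 0))) -> 0
  row 1 [00001]: (((1 OR NOT 0) AND (0 AND 0)) AND ((0 OR 0) AND (0 AND 0))) -> 0
  row 2 [00010]: (((0 OR NOT 0) AND (1 AND 0)) AND ((0 OR 0) AND (0 AND 0))) -> 0
  row 3 [00011]: (((1 OR NOT 0) AND (1 AND 0)) AND ((0 OR 0) AND (0 AND 0))) -> 0
  row 4 [00100]: (((0 OR NOT 0) AND (0 AND 0)) AND ((0 OR 0) AND (1 AND 1))) -> 0
  row 5 [00101]: (((1 OR NOT 0) AND (0 AND 0)) AND ((0 OR 0) AND (1 AND 1))) -> 0
  row 6 [00110]: (((0 OR NOT 0) AND (1 AND 0)) AND ((0 OR 0) AND (1 AND 1))) -> 0
  row 7 [00111]: (((1 OR NOT 0) AND (1 AND 0)) AND ((0 OR 0) AND (1 AND 1))) -> 0
  row 8 [01000]: (((0 OR NOT 1) AND (0 AND 1)) AND ((1 OR 0) AND (0 AND 0))) -> 0
  row 9 [01001]: (((1 OR NOT 1) AND (0 AND 1)) AND ((1 OR 0) AND (0 AND 0))) -> 0
  row 10 [01010]: (((0 OR NOT 1) AND (1 AND 1)) AND ((1 OR 0) AND (0 AND 0))) -> 0
  row 11 [01011]: (((1 OR NOT 1) AND (1 AND 1)) AND ((1 OR 0) AND (0 AND 0))) -> 0
  row 12 [01100]: (((0 OR NOT 1) AND (0 AND 1)) AND ((1 OR 0) AND (1 AND 1))) -> 0
  row 13 [01101]: (((1 OR NOT 1) AND (0 AND 1)) AND ((1 OR 0) AND (1 AND 1))) -> 0
  row 14 [01110]: (((0 OR NOT 1) AND (1 AND 1)) AND ((1 OR 0) AND (1 AND 1))) -> 0
  row 15 [01111]: (((1 OR NOT 1) AND (1 AND 1)) AND ((1 OR 0) AND (1 AND 1))) -> 1
  row 16 [10000]: (((0 OR NOT 0) AND (0 AND 0)) AND ((0 OR 1) AND (0 AND 0))) -> 0
  row 17 [10001]: (((1 OR NOT 0) AND (0 AND 0)) AND ((0 OR 1) AND (0 AND 0))) -> 0
  row 18 [10010]: (((0 OR NOT 0) AND (1 AND 0)) AND ((0 OR 1) AND (0 AND 0))) -> 0
  row 19 [10011]: (((1 OR NOT 0) AND (1 AND 0)) AND ((0 OR 1) AND (0 AND 0))) -> 0
  row 20 [10100]: (((0 OR NOT 0) AND (0 AND 0)) AND ((0 OR 1) AND (1 AND 1))) -> 0
  row 21 [10101]: (((1 OR NOT 0) AND (0 AND 0)) AND ((0 OR 1) AND (1 AND 1))) -> 0
  row 22 [10110]: (((0 OR NOT 0) AND (1 AND 0)) AND ((0 OR 1) AND (1 AND 1))) -> 0
  row 23 [10111]: (((1 OR NOT 0) AND (1 AND 0)) AND ((0 OR 1) AND (1 AND 1))) -> 0
  row 24 [11000]: (((0 OR NOT 1) AND (0 AND 1)) AND ((1 OR 1) AND (0 AND 0))) -> 0
  row 25 [11001]: (((1 OR NOT 1) AND (0 AND 1)) AND ((1 OR 1) AND (0 AND 0))) -> 0
  row 26 [11010]: (((0 OR NOT 1) AND (1 AND 1)) AND ((1 OR 1) AND (0 AND 0))) -> 0
  row 27 [11011]: (((1 OR NOT 1) AND (1 AND 1)) AND ((1 OR 1) AND (0 AND 0))) -> 0
  row 28 [11100]: (((0 OR NOT 1) AND (0 AND 1)) AND ((1 OR 1) AND (1 AND 1))) -> 0
  row 29 [11101]: (((1 OR NOT 1) AND (0 AND 1)) AND ((1 OR 1) AND (1 AND 1))) -> 0
  row 30 [11110]: (((0 OR NOT 1) AND (1 AND 1)) AND ((1 OR 1) AND (1 AND 1))) -> 0
  row 31 [11111]: (((1 OR NOT 1) AND (1 AND 1)) AND ((1 OR 1) AND (1 AND 1))) -> 1
Full result column, 4 rows per line (a,b,c fixed per line; d,e runs 00..11 left to right):
  rows 0-3 [a,b,c=000]: 0000  = hex 0
  rows 4-7 [a,b,c=001]: 0000  = hex 0
  rows 8-11 [a,b,c=010]: 0000  = hex 0
  rows 12-15 [a,b,c=011]: 0001  = hex 1
  rows 16-19 [a,b,c=100]: 0000  = hex 0
  rows 20-23 [a,b,c=101]: 0000  = hex 0
  rows 24-27 [a,b,c=110]: 0000  = hex 0
  rows 28-31 [a,b,c=111]: 0001  = hex 1
Output column (row 0 .. row 31) = 00000000000000010000000000000001
Output column grouped in 4s = 0000 0000 0000 0001 0000 0000 0000 0001 = 0x00010001
Convert to decimal digit by digit (value = value*16 + digit):
  0 -> 0
  0*16 + 0 = 0
  0*16 + 0 = 0
  0*16 + 1 = 1
  1*16 + 0 = 16
  16*16 + 0 = 256
  256*16 + 0 = 4096
  4096*16 + 1 = 65537
Decimal = 65537

65537


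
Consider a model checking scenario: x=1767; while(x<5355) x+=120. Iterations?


Step 1: x goes from 1767 toward 5355 by 120; the body runs while x<5355, so iterations = ceil((bound-start)/step)
Step 2: Distance=3588
Step 3: ceil(3588/120)=30

30


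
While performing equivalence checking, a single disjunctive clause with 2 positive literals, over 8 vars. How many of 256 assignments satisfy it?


Step 1: Total=2^8=256
Step 2: Unsat when all 2 false: 2^6=64
Step 3: Sat=256-64=192

192


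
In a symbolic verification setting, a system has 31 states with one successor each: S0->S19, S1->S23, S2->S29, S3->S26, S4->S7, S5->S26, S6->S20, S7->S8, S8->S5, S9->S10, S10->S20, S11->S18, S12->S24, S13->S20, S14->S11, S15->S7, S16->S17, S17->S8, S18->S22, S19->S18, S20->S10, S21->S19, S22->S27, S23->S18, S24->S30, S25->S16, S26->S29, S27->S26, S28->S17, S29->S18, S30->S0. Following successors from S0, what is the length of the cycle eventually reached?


Trace from S0 until a state repeats:
  S0 -> S19 -> S18 -> S22 -> S27 -> S26 -> S29 -> S18
S18 first seen at step 2, revisited at step 7.
Cycle length = 7 - 2 = 5

5


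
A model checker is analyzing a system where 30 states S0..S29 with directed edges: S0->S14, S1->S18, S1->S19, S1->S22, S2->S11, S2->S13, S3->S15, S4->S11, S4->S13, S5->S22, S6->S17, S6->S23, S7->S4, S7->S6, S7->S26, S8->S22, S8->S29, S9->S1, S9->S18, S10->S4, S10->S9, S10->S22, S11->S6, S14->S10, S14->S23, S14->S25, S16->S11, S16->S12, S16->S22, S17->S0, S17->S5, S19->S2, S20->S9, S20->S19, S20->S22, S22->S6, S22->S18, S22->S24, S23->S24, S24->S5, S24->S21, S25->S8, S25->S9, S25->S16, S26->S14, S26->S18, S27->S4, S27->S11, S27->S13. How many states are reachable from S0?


BFS from S0:
  layer 0: {S0}
  layer 1: {S14}
  layer 2: {S10, S23, S25}
  layer 3: {S4, S8, S9, S16, S22, S24}
  layer 4: {S1, S5, S6, S11, S12, S13, S18, S21, S29}
  layer 5: {S17, S19}
  layer 6: {S2}
Reachable set: {S0, S1, S2, S4, S5, S6, S8, S9, S10, S11, S12, S13, S14, S16, S17, S18, S19, S21, S22, S23, S24, S25, S29}
Count = 23

23


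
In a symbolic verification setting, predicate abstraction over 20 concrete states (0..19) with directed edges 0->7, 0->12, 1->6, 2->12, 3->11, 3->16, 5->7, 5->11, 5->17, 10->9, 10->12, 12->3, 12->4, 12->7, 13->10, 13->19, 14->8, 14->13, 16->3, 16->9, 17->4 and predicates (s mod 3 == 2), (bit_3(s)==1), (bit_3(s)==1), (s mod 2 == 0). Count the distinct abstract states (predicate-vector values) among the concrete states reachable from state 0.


BFS from 0:
Concrete reachable: {0, 3, 4, 7, 9, 11, 12, 16}
Abstract via predicates (s mod 3 == 2), (bit_3(s)==1), (bit_3(s)==1), (s mod 2 == 0):
  (0,0,0,0) <- {3, 7}
  (0,0,0,1) <- {0, 4, 16}
  (0,1,1,0) <- {9}
  (0,1,1,1) <- {12}
  (1,1,1,0) <- {11}
Distinct abstract states = 5

5


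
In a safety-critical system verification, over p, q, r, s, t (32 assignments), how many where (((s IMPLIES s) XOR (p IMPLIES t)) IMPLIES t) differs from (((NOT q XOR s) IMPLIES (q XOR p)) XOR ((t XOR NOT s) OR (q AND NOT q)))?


F1 = (((s IMPLIES s) XOR (p IMPLIES t)) IMPLIES t)
F2 = (((NOT q XOR s) IMPLIES (q XOR p)) XOR ((t XOR NOT s) OR (q AND NOT q)))
Evaluate both on each of 32 rows (bits = p,q,r,s,t):
  row 0 [00000]: F1=1 F2=1 -> 0
  row 1 [00001]: F1=1 F2=0 (differ) -> 1
  row 2 [00010]: F1=1 F2=1 -> 0
  row 3 [00011]: F1=1 F2=0 (differ) -> 1
  row 4 [00100]: F1=1 F2=1 -> 0
  row 5 [00101]: F1=1 F2=0 (differ) -> 1
  row 6 [00110]: F1=1 F2=1 -> 0
  row 7 [00111]: F1=1 F2=0 (differ) -> 1
  row 8 [01000]: F1=1 F2=0 (differ) -> 1
  row 9 [01001]: F1=1 F2=1 -> 0
  row 10 [01010]: F1=1 F2=1 -> 0
  row 11 [01011]: F1=1 F2=0 (differ) -> 1
  row 12 [01100]: F1=1 F2=0 (differ) -> 1
  row 13 [01101]: F1=1 F2=1 -> 0
  row 14 [01110]: F1=1 F2=1 -> 0
  row 15 [01111]: F1=1 F2=0 (differ) -> 1
  row 16 [10000]: F1=0 F2=0 -> 0
  row 17 [10001]: F1=1 F2=1 -> 0
  row 18 [10010]: F1=0 F2=1 (differ) -> 1
  row 19 [10011]: F1=1 F2=0 (differ) -> 1
  row 20 [10100]: F1=0 F2=0 -> 0
  row 21 [10101]: F1=1 F2=1 -> 0
  row 22 [10110]: F1=0 F2=1 (differ) -> 1
  row 23 [10111]: F1=1 F2=0 (differ) -> 1
  row 24 [11000]: F1=0 F2=0 -> 0
  row 25 [11001]: F1=1 F2=1 -> 0
  row 26 [11010]: F1=0 F2=0 -> 0
  row 27 [11011]: F1=1 F2=1 -> 0
  row 28 [11100]: F1=0 F2=0 -> 0
  row 29 [11101]: F1=1 F2=1 -> 0
  row 30 [11110]: F1=0 F2=0 -> 0
  row 31 [11111]: F1=1 F2=1 -> 0
Full result column, 8 rows per line (p,q fixed per line; r,s,t runs 000..111 left to right):
  rows 0-7 [p,q=00]: 01010101  (ones: 4)
  rows 8-15 [p,q=01]: 10011001  (ones: 4)
  rows 16-23 [p,q=10]: 00110011  (ones: 4)
  rows 24-31 [p,q=11]: 00000000  (ones: 0)
Disagreements = 4+4+4+0 = 12

12


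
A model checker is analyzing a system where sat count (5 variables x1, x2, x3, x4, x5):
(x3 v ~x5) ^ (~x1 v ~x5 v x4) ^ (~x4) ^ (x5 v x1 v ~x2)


CNF with 4 clauses over 5 vars (32 assignments).
An assignment satisfies CNF iff every clause has >=1 true literal.
Check each row (bits = x1,x2,x3,x4,x5; clause T/F shown):
  row 0 [00000]: clauses=TTTT -> 1
  row 1 [00001]: clauses=FTTT -> 0
  row 2 [00010]: clauses=TTFT -> 0
  row 3 [00011]: clauses=FTFT -> 0
  row 4 [00100]: clauses=TTTT -> 1
  row 5 [00101]: clauses=TTTT -> 1
  row 6 [00110]: clauses=TTFT -> 0
  row 7 [00111]: clauses=TTFT -> 0
  row 8 [01000]: clauses=TTTF -> 0
  row 9 [01001]: clauses=FTTT -> 0
  row 10 [01010]: clauses=TTFF -> 0
  row 11 [01011]: clauses=FTFT -> 0
  row 12 [01100]: clauses=TTTF -> 0
  row 13 [01101]: clauses=TTTT -> 1
  row 14 [01110]: clauses=TTFF -> 0
  row 15 [01111]: clauses=TTFT -> 0
  row 16 [10000]: clauses=TTTT -> 1
  row 17 [10001]: clauses=FFTT -> 0
  row 18 [10010]: clauses=TTFT -> 0
  row 19 [10011]: clauses=FTFT -> 0
  row 20 [10100]: clauses=TTTT -> 1
  row 21 [10101]: clauses=TFTT -> 0
  row 22 [10110]: clauses=TTFT -> 0
  row 23 [10111]: clauses=TTFT -> 0
  row 24 [11000]: clauses=TTTT -> 1
  row 25 [11001]: clauses=FFTT -> 0
  row 26 [11010]: clauses=TTFT -> 0
  row 27 [11011]: clauses=FTFT -> 0
  row 28 [11100]: clauses=TTTT -> 1
  row 29 [11101]: clauses=TFTT -> 0
  row 30 [11110]: clauses=TTFT -> 0
  row 31 [11111]: clauses=TTFT -> 0
Full result column, 8 rows per line (x1,x2 fixed per line; x3,x4,x5 runs 000..111 left to right):
  rows 0-7 [x1,x2=00]: 10001100  (ones: 3)
  rows 8-15 [x1,x2=01]: 00000100  (ones: 1)
  rows 16-23 [x1,x2=10]: 10001000  (ones: 2)
  rows 24-31 [x1,x2=11]: 10001000  (ones: 2)
Satisfying assignments = 3+1+2+2 = 8

8


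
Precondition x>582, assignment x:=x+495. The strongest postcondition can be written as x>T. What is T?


Formula: sp(P, x:=E) = exists old_x. (x = E[old_x/x]) AND P[old_x/x] (old_x is the value of x before the assignment; eliminate old_x by solving x = E[old_x/x] for old_x)
Step 1: Precondition P: x>582, i.e. old_x > 582
Step 2: Assignment gives x = old_x + 495, so old_x = x - 495
Step 3: Substitute into P: x - 495 > 582
Step 4: Simplify: x > 582+495 = 1077

1077


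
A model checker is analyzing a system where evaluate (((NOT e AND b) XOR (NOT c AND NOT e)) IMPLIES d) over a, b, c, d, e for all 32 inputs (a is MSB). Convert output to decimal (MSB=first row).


Formula: (((NOT e AND b) XOR (NOT c AND NOT e)) IMPLIES d) over a, b, c, d, e (32 rows)
Evaluate each row (bits = a,b,c,d,e, MSB first):
  row 0 [00000]: (((NOT 0 AND 0) XOR (NOT 0 AND NOT 0)) IMPLIES 0) -> 0
  row 1 [00001]: (((NOT 1 AND 0) XOR (NOT 0 AND NOT 1)) IMPLIES 0) -> 1
  row 2 [00010]: (((NOT 0 AND 0) XOR (NOT 0 AND NOT 0)) IMPLIES 1) -> 1
  row 3 [00011]: (((NOT 1 AND 0) XOR (NOT 0 AND NOT 1)) IMPLIES 1) -> 1
  row 4 [00100]: (((NOT 0 AND 0) XOR (NOT 1 AND NOT 0)) IMPLIES 0) -> 1
  row 5 [00101]: (((NOT 1 AND 0) XOR (NOT 1 AND NOT 1)) IMPLIES 0) -> 1
  row 6 [00110]: (((NOT 0 AND 0) XOR (NOT 1 AND NOT 0)) IMPLIES 1) -> 1
  row 7 [00111]: (((NOT 1 AND 0) XOR (NOT 1 AND NOT 1)) IMPLIES 1) -> 1
  row 8 [01000]: (((NOT 0 AND 1) XOR (NOT 0 AND NOT 0)) IMPLIES 0) -> 1
  row 9 [01001]: (((NOT 1 AND 1) XOR (NOT 0 AND NOT 1)) IMPLIES 0) -> 1
  row 10 [01010]: (((NOT 0 AND 1) XOR (NOT 0 AND NOT 0)) IMPLIES 1) -> 1
  row 11 [01011]: (((NOT 1 AND 1) XOR (NOT 0 AND NOT 1)) IMPLIES 1) -> 1
  row 12 [01100]: (((NOT 0 AND 1) XOR (NOT 1 AND NOT 0)) IMPLIES 0) -> 0
  row 13 [01101]: (((NOT 1 AND 1) XOR (NOT 1 AND NOT 1)) IMPLIES 0) -> 1
  row 14 [01110]: (((NOT 0 AND 1) XOR (NOT 1 AND NOT 0)) IMPLIES 1) -> 1
  row 15 [01111]: (((NOT 1 AND 1) XOR (NOT 1 AND NOT 1)) IMPLIES 1) -> 1
  row 16 [10000]: (((NOT 0 AND 0) XOR (NOT 0 AND NOT 0)) IMPLIES 0) -> 0
  row 17 [10001]: (((NOT 1 AND 0) XOR (NOT 0 AND NOT 1)) IMPLIES 0) -> 1
  row 18 [10010]: (((NOT 0 AND 0) XOR (NOT 0 AND NOT 0)) IMPLIES 1) -> 1
  row 19 [10011]: (((NOT 1 AND 0) XOR (NOT 0 AND NOT 1)) IMPLIES 1) -> 1
  row 20 [10100]: (((NOT 0 AND 0) XOR (NOT 1 AND NOT 0)) IMPLIES 0) -> 1
  row 21 [10101]: (((NOT 1 AND 0) XOR (NOT 1 AND NOT 1)) IMPLIES 0) -> 1
  row 22 [10110]: (((NOT 0 AND 0) XOR (NOT 1 AND NOT 0)) IMPLIES 1) -> 1
  row 23 [10111]: (((NOT 1 AND 0) XOR (NOT 1 AND NOT 1)) IMPLIES 1) -> 1
  row 24 [11000]: (((NOT 0 AND 1) XOR (NOT 0 AND NOT 0)) IMPLIES 0) -> 1
  row 25 [11001]: (((NOT 1 AND 1) XOR (NOT 0 AND NOT 1)) IMPLIES 0) -> 1
  row 26 [11010]: (((NOT 0 AND 1) XOR (NOT 0 AND NOT 0)) IMPLIES 1) -> 1
  row 27 [11011]: (((NOT 1 AND 1) XOR (NOT 0 AND NOT 1)) IMPLIES 1) -> 1
  row 28 [11100]: (((NOT 0 AND 1) XOR (NOT 1 AND NOT 0)) IMPLIES 0) -> 0
  row 29 [11101]: (((NOT 1 AND 1) XOR (NOT 1 AND NOT 1)) IMPLIES 0) -> 1
  row 30 [11110]: (((NOT 0 AND 1) XOR (NOT 1 AND NOT 0)) IMPLIES 1) -> 1
  row 31 [11111]: (((NOT 1 AND 1) XOR (NOT 1 AND NOT 1)) IMPLIES 1) -> 1
Full result column, 4 rows per line (a,b,c fixed per line; d,e runs 00..11 left to right):
  rows 0-3 [a,b,c=000]: 0111  = hex 7
  rows 4-7 [a,b,c=001]: 1111  = hex F
  rows 8-11 [a,b,c=010]: 1111  = hex F
  rows 12-15 [a,b,c=011]: 0111  = hex 7
  rows 16-19 [a,b,c=100]: 0111  = hex 7
  rows 20-23 [a,b,c=101]: 1111  = hex F
  rows 24-27 [a,b,c=110]: 1111  = hex F
  rows 28-31 [a,b,c=111]: 0111  = hex 7
Output column (row 0 .. row 31) = 01111111111101110111111111110111
Output column grouped in 4s = 0111 1111 1111 0111 0111 1111 1111 0111 = 0x7FF77FF7
Convert to decimal digit by digit (value = value*16 + digit):
  7 -> 7
  7*16 + 15 (F) = 127
  127*16 + 15 (F) = 2047
  2047*16 + 7 = 32759
  32759*16 + 7 = 524151
  524151*16 + 15 (F) = 8386431
  8386431*16 + 15 (F) = 134182911
  134182911*16 + 7 = 2146926583
Decimal = 2146926583

2146926583


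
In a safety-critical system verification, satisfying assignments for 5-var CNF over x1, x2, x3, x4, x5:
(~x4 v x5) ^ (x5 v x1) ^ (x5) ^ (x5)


CNF with 4 clauses over 5 vars (32 assignments).
An assignment satisfies CNF iff every clause has >=1 true literal.
Check each row (bits = x1,x2,x3,x4,x5; clause T/F shown):
  row 0 [00000]: clauses=TFFF -> 0
  row 1 [00001]: clauses=TTTT -> 1
  row 2 [00010]: clauses=FFFF -> 0
  row 3 [00011]: clauses=TTTT -> 1
  row 4 [00100]: clauses=TFFF -> 0
  row 5 [00101]: clauses=TTTT -> 1
  row 6 [00110]: clauses=FFFF -> 0
  row 7 [00111]: clauses=TTTT -> 1
  row 8 [01000]: clauses=TFFF -> 0
  row 9 [01001]: clauses=TTTT -> 1
  row 10 [01010]: clauses=FFFF -> 0
  row 11 [01011]: clauses=TTTT -> 1
  row 12 [01100]: clauses=TFFF -> 0
  row 13 [01101]: clauses=TTTT -> 1
  row 14 [01110]: clauses=FFFF -> 0
  row 15 [01111]: clauses=TTTT -> 1
  row 16 [10000]: clauses=TTFF -> 0
  row 17 [10001]: clauses=TTTT -> 1
  row 18 [10010]: clauses=FTFF -> 0
  row 19 [10011]: clauses=TTTT -> 1
  row 20 [10100]: clauses=TTFF -> 0
  row 21 [10101]: clauses=TTTT -> 1
  row 22 [10110]: clauses=FTFF -> 0
  row 23 [10111]: clauses=TTTT -> 1
  row 24 [11000]: clauses=TTFF -> 0
  row 25 [11001]: clauses=TTTT -> 1
  row 26 [11010]: clauses=FTFF -> 0
  row 27 [11011]: clauses=TTTT -> 1
  row 28 [11100]: clauses=TTFF -> 0
  row 29 [11101]: clauses=TTTT -> 1
  row 30 [11110]: clauses=FTFF -> 0
  row 31 [11111]: clauses=TTTT -> 1
Full result column, 8 rows per line (x1,x2 fixed per line; x3,x4,x5 runs 000..111 left to right):
  rows 0-7 [x1,x2=00]: 01010101  (ones: 4)
  rows 8-15 [x1,x2=01]: 01010101  (ones: 4)
  rows 16-23 [x1,x2=10]: 01010101  (ones: 4)
  rows 24-31 [x1,x2=11]: 01010101  (ones: 4)
Satisfying assignments = 4+4+4+4 = 16

16


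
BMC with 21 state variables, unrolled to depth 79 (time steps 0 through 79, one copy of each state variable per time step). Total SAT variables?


BMC unrolls to depth k, creating one copy of each state var for steps 0..k.
Step count = 79 + 1 = 80 (steps 0 through 79)
Vars per step = 21
Total = 21 * 80 = 1680

1680


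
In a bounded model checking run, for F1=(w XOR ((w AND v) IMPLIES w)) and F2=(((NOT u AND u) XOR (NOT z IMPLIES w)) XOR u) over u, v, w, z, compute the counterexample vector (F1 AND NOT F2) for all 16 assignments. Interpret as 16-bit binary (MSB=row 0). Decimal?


F1 = (w XOR ((w AND v) IMPLIES w))
F2 = (((NOT u AND u) XOR (NOT z IMPLIES w)) XOR u)
Counterexample to F1=>F2 is where F1=1 and F2=0.
Evaluate each row (bits = u,v,w,z, MSB first):
  row 0 [0000]: F1=1 F2=0 -> F1&~F2 -> 1
  row 1 [0001]: F1=1 F2=1 -> F1&~F2 -> 0
  row 2 [0010]: F1=0 F2=1 -> F1&~F2 -> 0
  row 3 [0011]: F1=0 F2=1 -> F1&~F2 -> 0
  row 4 [0100]: F1=1 F2=0 -> F1&~F2 -> 1
  row 5 [0101]: F1=1 F2=1 -> F1&~F2 -> 0
  row 6 [0110]: F1=0 F2=1 -> F1&~F2 -> 0
  row 7 [0111]: F1=0 F2=1 -> F1&~F2 -> 0
  row 8 [1000]: F1=1 F2=1 -> F1&~F2 -> 0
  row 9 [1001]: F1=1 F2=0 -> F1&~F2 -> 1
  row 10 [1010]: F1=0 F2=0 -> F1&~F2 -> 0
  row 11 [1011]: F1=0 F2=0 -> F1&~F2 -> 0
  row 12 [1100]: F1=1 F2=1 -> F1&~F2 -> 0
  row 13 [1101]: F1=1 F2=0 -> F1&~F2 -> 1
  row 14 [1110]: F1=0 F2=0 -> F1&~F2 -> 0
  row 15 [1111]: F1=0 F2=0 -> F1&~F2 -> 0
Full result column, 4 rows per line (u,v fixed per line; w,z runs 00..11 left to right):
  rows 0-3 [u,v=00]: 1000  = hex 8
  rows 4-7 [u,v=01]: 1000  = hex 8
  rows 8-11 [u,v=10]: 0100  = hex 4
  rows 12-15 [u,v=11]: 0100  = hex 4
Counterexample vector (row 0 .. row 15) = 1000100001000100
Output column grouped in 4s = 1000 1000 0100 0100 = 0x8844
Convert to decimal digit by digit (value = value*16 + digit):
  8 -> 8
  8*16 + 8 = 136
  136*16 + 4 = 2180
  2180*16 + 4 = 34884
Decimal = 34884

34884


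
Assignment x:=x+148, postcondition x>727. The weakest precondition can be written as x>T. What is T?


Formula: wp(x:=E, P) = P[E/x] (substitute E for x in postcondition)
Step 1: Postcondition: x>727
Step 2: Substitute x+148 for x: x+148>727
Step 3: Solve for x: x > 727-148 = 579

579


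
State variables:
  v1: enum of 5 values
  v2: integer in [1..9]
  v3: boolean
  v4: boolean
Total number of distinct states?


State space = product of domain sizes of all variables.
Domain sizes:
  v1 (enum of 5 values): 5
  v2 (integer in [1..9]): 9
  v3 (boolean): 2
  v4 (boolean): 2
Product = 5 * 9 * 2 * 2 = 180

180


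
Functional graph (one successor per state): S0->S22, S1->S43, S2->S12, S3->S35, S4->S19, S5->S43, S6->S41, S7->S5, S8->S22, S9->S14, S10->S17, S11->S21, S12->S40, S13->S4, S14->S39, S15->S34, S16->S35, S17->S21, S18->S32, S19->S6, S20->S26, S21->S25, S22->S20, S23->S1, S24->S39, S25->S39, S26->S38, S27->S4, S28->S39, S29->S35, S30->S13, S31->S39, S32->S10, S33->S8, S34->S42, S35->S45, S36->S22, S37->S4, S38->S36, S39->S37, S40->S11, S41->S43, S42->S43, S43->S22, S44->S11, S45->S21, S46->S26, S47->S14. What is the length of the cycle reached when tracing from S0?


Trace from S0 until a state repeats:
  S0 -> S22 -> S20 -> S26 -> S38 -> S36 -> S22
S22 first seen at step 1, revisited at step 6.
Cycle length = 6 - 1 = 5

5


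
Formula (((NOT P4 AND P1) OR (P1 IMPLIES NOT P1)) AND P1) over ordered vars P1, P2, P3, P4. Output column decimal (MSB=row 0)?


Formula: (((NOT P4 AND P1) OR (P1 IMPLIES NOT P1)) AND P1) over P1, P2, P3, P4 (16 rows)
Evaluate each row (bits = P1,P2,P3,P4, MSB first):
  row 0 [0000]: (((NOT 0 AND 0) OR (0 IMPLIES NOT 0)) AND 0) -> 0
  row 1 [0001]: (((NOT 1 AND 0) OR (0 IMPLIES NOT 0)) AND 0) -> 0
  row 2 [0010]: (((NOT 0 AND 0) OR (0 IMPLIES NOT 0)) AND 0) -> 0
  row 3 [0011]: (((NOT 1 AND 0) OR (0 IMPLIES NOT 0)) AND 0) -> 0
  row 4 [0100]: (((NOT 0 AND 0) OR (0 IMPLIES NOT 0)) AND 0) -> 0
  row 5 [0101]: (((NOT 1 AND 0) OR (0 IMPLIES NOT 0)) AND 0) -> 0
  row 6 [0110]: (((NOT 0 AND 0) OR (0 IMPLIES NOT 0)) AND 0) -> 0
  row 7 [0111]: (((NOT 1 AND 0) OR (0 IMPLIES NOT 0)) AND 0) -> 0
  row 8 [1000]: (((NOT 0 AND 1) OR (1 IMPLIES NOT 1)) AND 1) -> 1
  row 9 [1001]: (((NOT 1 AND 1) OR (1 IMPLIES NOT 1)) AND 1) -> 0
  row 10 [1010]: (((NOT 0 AND 1) OR (1 IMPLIES NOT 1)) AND 1) -> 1
  row 11 [1011]: (((NOT 1 AND 1) OR (1 IMPLIES NOT 1)) AND 1) -> 0
  row 12 [1100]: (((NOT 0 AND 1) OR (1 IMPLIES NOT 1)) AND 1) -> 1
  row 13 [1101]: (((NOT 1 AND 1) OR (1 IMPLIES NOT 1)) AND 1) -> 0
  row 14 [1110]: (((NOT 0 AND 1) OR (1 IMPLIES NOT 1)) AND 1) -> 1
  row 15 [1111]: (((NOT 1 AND 1) OR (1 IMPLIES NOT 1)) AND 1) -> 0
Full result column, 4 rows per line (P1,P2 fixed per line; P3,P4 runs 00..11 left to right):
  rows 0-3 [P1,P2=00]: 0000  = hex 0
  rows 4-7 [P1,P2=01]: 0000  = hex 0
  rows 8-11 [P1,P2=10]: 1010  = hex A
  rows 12-15 [P1,P2=11]: 1010  = hex A
Output column (row 0 .. row 15) = 0000000010101010
Output column grouped in 4s = 0000 0000 1010 1010 = 0x00AA
Convert to decimal digit by digit (value = value*16 + digit):
  0 -> 0
  0*16 + 0 = 0
  0*16 + 10 (A) = 10
  10*16 + 10 (A) = 170
Decimal = 170

170


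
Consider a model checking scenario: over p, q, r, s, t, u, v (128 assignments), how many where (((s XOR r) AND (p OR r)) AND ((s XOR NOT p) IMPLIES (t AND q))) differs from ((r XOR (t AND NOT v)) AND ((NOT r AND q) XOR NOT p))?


F1 = (((s XOR r) AND (p OR r)) AND ((s XOR NOT p) IMPLIES (t AND q)))
F2 = ((r XOR (t AND NOT v)) AND ((NOT r AND q) XOR NOT p))
Evaluate both on each of 128 rows (bits = p,q,r,s,t,u,v):
  row 0 [0000000]: F1=0 F2=0 -> 0
  row 1 [0000001]: F1=0 F2=0 -> 0
  row 2 [0000010]: F1=0 F2=0 -> 0
  row 3 [0000011]: F1=0 F2=0 -> 0
  row 4 [0000100]: F1=0 F2=1 (differ) -> 1
  (every remaining row is evaluated the same way; all 128 results are listed next)
Full result column, 8 rows per line (p,q,r,s fixed per line; t,u,v runs 000..111 left to right):
  rows 0-7 [p,q,r,s=0000]: 00001010  (ones: 2)
  rows 8-15 [p,q,r,s=0001]: 00001010  (ones: 2)
  rows 16-23 [p,q,r,s=0010]: 11110101  (ones: 6)
  rows 24-31 [p,q,r,s=0011]: 11110101  (ones: 6)
  rows 32-39 [p,q,r,s=0100]: 00000000  (ones: 0)
  rows 40-47 [p,q,r,s=0101]: 00000000  (ones: 0)
  rows 48-55 [p,q,r,s=0110]: 11111010  (ones: 6)
  rows 56-63 [p,q,r,s=0111]: 11110101  (ones: 6)
  rows 64-71 [p,q,r,s=1000]: 00000000  (ones: 0)
  rows 72-79 [p,q,r,s=1001]: 00000000  (ones: 0)
  rows 80-87 [p,q,r,s=1010]: 11111111  (ones: 8)
  rows 88-95 [p,q,r,s=1011]: 00000000  (ones: 0)
  rows 96-103 [p,q,r,s=1100]: 00001010  (ones: 2)
  rows 104-111 [p,q,r,s=1101]: 00000101  (ones: 2)
  rows 112-119 [p,q,r,s=1110]: 11111111  (ones: 8)
  rows 120-127 [p,q,r,s=1111]: 00000000  (ones: 0)
Disagreements = 2+2+6+6+0+0+6+6+0+0+8+0+2+2+8+0 = 48

48


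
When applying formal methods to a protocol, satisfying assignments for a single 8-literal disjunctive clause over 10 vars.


Step 1: Total=2^10=1024
Step 2: Unsat when all 8 false: 2^2=4
Step 3: Sat=1024-4=1020

1020


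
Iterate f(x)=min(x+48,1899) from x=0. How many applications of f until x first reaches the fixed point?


Step 1: x=0, cap=1899, increment=48
Step 2: x grows by 48 each step until capped at 1899; fixed point is x=1899
Step 3: iterations = ceil(1899/48) = 40

40


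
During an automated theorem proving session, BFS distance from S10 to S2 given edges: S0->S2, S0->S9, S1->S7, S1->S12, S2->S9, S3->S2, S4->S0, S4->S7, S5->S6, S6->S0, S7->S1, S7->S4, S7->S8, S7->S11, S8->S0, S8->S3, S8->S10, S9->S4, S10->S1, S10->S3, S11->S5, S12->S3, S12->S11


BFS layer-by-layer from S10:
  dist 0: {S10}
  dist 1: {S1, S3}
  dist 2: {S2, S7, S12}
  -> S2 reached at distance 2
Shortest path length = 2

2


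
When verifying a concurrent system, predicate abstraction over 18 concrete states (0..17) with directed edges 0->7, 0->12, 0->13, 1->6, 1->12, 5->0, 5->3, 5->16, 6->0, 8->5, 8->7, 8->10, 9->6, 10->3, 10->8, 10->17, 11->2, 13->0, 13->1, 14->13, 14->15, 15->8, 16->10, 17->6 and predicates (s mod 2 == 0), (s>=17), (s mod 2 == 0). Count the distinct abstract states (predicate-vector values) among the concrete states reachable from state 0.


BFS from 0:
Concrete reachable: {0, 1, 6, 7, 12, 13}
Abstract via predicates (s mod 2 == 0), (s>=17), (s mod 2 == 0):
  (0,0,0) <- {1, 7, 13}
  (1,0,1) <- {0, 6, 12}
Distinct abstract states = 2

2


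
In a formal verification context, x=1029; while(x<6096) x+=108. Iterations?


Step 1: x goes from 1029 toward 6096 by 108; the body runs while x<6096, so iterations = ceil((bound-start)/step)
Step 2: Distance=5067
Step 3: ceil(5067/108)=47

47


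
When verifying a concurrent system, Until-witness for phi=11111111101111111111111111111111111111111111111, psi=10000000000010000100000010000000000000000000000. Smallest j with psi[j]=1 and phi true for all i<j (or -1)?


(phi U psi) at 0: need smallest j with psi[j]=1 and phi[i]=1 for all i in [0,j).
Scan from step 0:
  step 0: psi=1 and phi held for [0,0) -> witness found
Witness step = 0

0


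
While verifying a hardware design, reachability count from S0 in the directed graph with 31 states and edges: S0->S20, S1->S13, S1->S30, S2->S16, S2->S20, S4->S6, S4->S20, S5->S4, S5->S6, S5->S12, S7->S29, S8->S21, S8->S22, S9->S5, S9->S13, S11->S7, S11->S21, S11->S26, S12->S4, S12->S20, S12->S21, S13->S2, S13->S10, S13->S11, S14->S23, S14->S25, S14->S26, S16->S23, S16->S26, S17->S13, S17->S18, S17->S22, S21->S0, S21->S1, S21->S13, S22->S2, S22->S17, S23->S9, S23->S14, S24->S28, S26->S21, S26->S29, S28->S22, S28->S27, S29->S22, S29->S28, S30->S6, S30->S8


BFS from S0:
  layer 0: {S0}
  layer 1: {S20}
Reachable set: {S0, S20}
Count = 2

2


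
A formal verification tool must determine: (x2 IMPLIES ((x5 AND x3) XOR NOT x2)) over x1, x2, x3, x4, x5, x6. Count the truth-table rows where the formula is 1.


Formula: (x2 IMPLIES ((x5 AND x3) XOR NOT x2)) over 6 vars (64 rows)
Evaluate each row (x1, x2, x3, x4, x5, x6 as bits, MSB first):
  row 0 [000000]: (0 IMPLIES ((0 AND 0) XOR NOT 0)) -> 1
  row 1 [000001]: (0 IMPLIES ((0 AND 0) XOR NOT 0)) -> 1
  row 2 [000010]: (0 IMPLIES ((1 AND 0) XOR NOT 0)) -> 1
  row 3 [000011]: (0 IMPLIES ((1 AND 0) XOR NOT 0)) -> 1
  row 4 [000100]: (0 IMPLIES ((0 AND 0) XOR NOT 0)) -> 1
  (every remaining row is evaluated the same way; all 64 results are listed next)
Full result column, 8 rows per line (x1,x2,x3 fixed per line; x4,x5,x6 runs 000..111 left to right):
  rows 0-7 [x1,x2,x3=000]: 11111111  (ones: 8)
  rows 8-15 [x1,x2,x3=001]: 11111111  (ones: 8)
  rows 16-23 [x1,x2,x3=010]: 00000000  (ones: 0)
  rows 24-31 [x1,x2,x3=011]: 00110011  (ones: 4)
  rows 32-39 [x1,x2,x3=100]: 11111111  (ones: 8)
  rows 40-47 [x1,x2,x3=101]: 11111111  (ones: 8)
  rows 48-55 [x1,x2,x3=110]: 00000000  (ones: 0)
  rows 56-63 [x1,x2,x3=111]: 00110011  (ones: 4)
Count of 1-rows = 8+8+0+4+8+8+0+4 = 40

40


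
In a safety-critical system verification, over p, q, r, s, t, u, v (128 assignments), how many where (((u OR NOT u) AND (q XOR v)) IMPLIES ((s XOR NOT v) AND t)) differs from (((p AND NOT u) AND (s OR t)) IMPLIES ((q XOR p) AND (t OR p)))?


F1 = (((u OR NOT u) AND (q XOR v)) IMPLIES ((s XOR NOT v) AND t))
F2 = (((p AND NOT u) AND (s OR t)) IMPLIES ((q XOR p) AND (t OR p)))
Evaluate both on each of 128 rows (bits = p,q,r,s,t,u,v):
  row 0 [0000000]: F1=1 F2=1 -> 0
  row 1 [0000001]: F1=0 F2=1 (differ) -> 1
  row 2 [0000010]: F1=1 F2=1 -> 0
  row 3 [0000011]: F1=0 F2=1 (differ) -> 1
  row 4 [0000100]: F1=1 F2=1 -> 0
  (every remaining row is evaluated the same way; all 128 results are listed next)
Full result column, 8 rows per line (p,q,r,s fixed per line; t,u,v runs 000..111 left to right):
  rows 0-7 [p,q,r,s=0000]: 01010101  (ones: 4)
  rows 8-15 [p,q,r,s=0001]: 01010000  (ones: 2)
  rows 16-23 [p,q,r,s=0010]: 01010101  (ones: 4)
  rows 24-31 [p,q,r,s=0011]: 01010000  (ones: 2)
  rows 32-39 [p,q,r,s=0100]: 10100000  (ones: 2)
  rows 40-47 [p,q,r,s=0101]: 10101010  (ones: 4)
  rows 48-55 [p,q,r,s=0110]: 10100000  (ones: 2)
  rows 56-63 [p,q,r,s=0111]: 10101010  (ones: 4)
  rows 64-71 [p,q,r,s=1000]: 01010101  (ones: 4)
  rows 72-79 [p,q,r,s=1001]: 01010000  (ones: 2)
  rows 80-87 [p,q,r,s=1010]: 01010101  (ones: 4)
  rows 88-95 [p,q,r,s=1011]: 01010000  (ones: 2)
  rows 96-103 [p,q,r,s=1100]: 10101100  (ones: 4)
  rows 104-111 [p,q,r,s=1101]: 01100110  (ones: 4)
  rows 112-119 [p,q,r,s=1110]: 10101100  (ones: 4)
  rows 120-127 [p,q,r,s=1111]: 01100110  (ones: 4)
Disagreements = 4+2+4+2+2+4+2+4+4+2+4+2+4+4+4+4 = 52

52


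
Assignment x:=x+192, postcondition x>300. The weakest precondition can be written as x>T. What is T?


Formula: wp(x:=E, P) = P[E/x] (substitute E for x in postcondition)
Step 1: Postcondition: x>300
Step 2: Substitute x+192 for x: x+192>300
Step 3: Solve for x: x > 300-192 = 108

108


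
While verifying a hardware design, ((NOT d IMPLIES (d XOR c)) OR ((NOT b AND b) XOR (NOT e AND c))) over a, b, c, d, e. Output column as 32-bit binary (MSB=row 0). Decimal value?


Formula: ((NOT d IMPLIES (d XOR c)) OR ((NOT b AND b) XOR (NOT e AND c))) over a, b, c, d, e (32 rows)
Evaluate each row (bits = a,b,c,d,e, MSB first):
  row 0 [00000]: ((NOT 0 IMPLIES (0 XOR 0)) OR ((NOT 0 AND 0) XOR (NOT 0 AND 0))) -> 0
  row 1 [00001]: ((NOT 0 IMPLIES (0 XOR 0)) OR ((NOT 0 AND 0) XOR (NOT 1 AND 0))) -> 0
  row 2 [00010]: ((NOT 1 IMPLIES (1 XOR 0)) OR ((NOT 0 AND 0) XOR (NOT 0 AND 0))) -> 1
  row 3 [00011]: ((NOT 1 IMPLIES (1 XOR 0)) OR ((NOT 0 AND 0) XOR (NOT 1 AND 0))) -> 1
  row 4 [00100]: ((NOT 0 IMPLIES (0 XOR 1)) OR ((NOT 0 AND 0) XOR (NOT 0 AND 1))) -> 1
  row 5 [00101]: ((NOT 0 IMPLIES (0 XOR 1)) OR ((NOT 0 AND 0) XOR (NOT 1 AND 1))) -> 1
  row 6 [00110]: ((NOT 1 IMPLIES (1 XOR 1)) OR ((NOT 0 AND 0) XOR (NOT 0 AND 1))) -> 1
  row 7 [00111]: ((NOT 1 IMPLIES (1 XOR 1)) OR ((NOT 0 AND 0) XOR (NOT 1 AND 1))) -> 1
  row 8 [01000]: ((NOT 0 IMPLIES (0 XOR 0)) OR ((NOT 1 AND 1) XOR (NOT 0 AND 0))) -> 0
  row 9 [01001]: ((NOT 0 IMPLIES (0 XOR 0)) OR ((NOT 1 AND 1) XOR (NOT 1 AND 0))) -> 0
  row 10 [01010]: ((NOT 1 IMPLIES (1 XOR 0)) OR ((NOT 1 AND 1) XOR (NOT 0 AND 0))) -> 1
  row 11 [01011]: ((NOT 1 IMPLIES (1 XOR 0)) OR ((NOT 1 AND 1) XOR (NOT 1 AND 0))) -> 1
  row 12 [01100]: ((NOT 0 IMPLIES (0 XOR 1)) OR ((NOT 1 AND 1) XOR (NOT 0 AND 1))) -> 1
  row 13 [01101]: ((NOT 0 IMPLIES (0 XOR 1)) OR ((NOT 1 AND 1) XOR (NOT 1 AND 1))) -> 1
  row 14 [01110]: ((NOT 1 IMPLIES (1 XOR 1)) OR ((NOT 1 AND 1) XOR (NOT 0 AND 1))) -> 1
  row 15 [01111]: ((NOT 1 IMPLIES (1 XOR 1)) OR ((NOT 1 AND 1) XOR (NOT 1 AND 1))) -> 1
  row 16 [10000]: ((NOT 0 IMPLIES (0 XOR 0)) OR ((NOT 0 AND 0) XOR (NOT 0 AND 0))) -> 0
  row 17 [10001]: ((NOT 0 IMPLIES (0 XOR 0)) OR ((NOT 0 AND 0) XOR (NOT 1 AND 0))) -> 0
  row 18 [10010]: ((NOT 1 IMPLIES (1 XOR 0)) OR ((NOT 0 AND 0) XOR (NOT 0 AND 0))) -> 1
  row 19 [10011]: ((NOT 1 IMPLIES (1 XOR 0)) OR ((NOT 0 AND 0) XOR (NOT 1 AND 0))) -> 1
  row 20 [10100]: ((NOT 0 IMPLIES (0 XOR 1)) OR ((NOT 0 AND 0) XOR (NOT 0 AND 1))) -> 1
  row 21 [10101]: ((NOT 0 IMPLIES (0 XOR 1)) OR ((NOT 0 AND 0) XOR (NOT 1 AND 1))) -> 1
  row 22 [10110]: ((NOT 1 IMPLIES (1 XOR 1)) OR ((NOT 0 AND 0) XOR (NOT 0 AND 1))) -> 1
  row 23 [10111]: ((NOT 1 IMPLIES (1 XOR 1)) OR ((NOT 0 AND 0) XOR (NOT 1 AND 1))) -> 1
  row 24 [11000]: ((NOT 0 IMPLIES (0 XOR 0)) OR ((NOT 1 AND 1) XOR (NOT 0 AND 0))) -> 0
  row 25 [11001]: ((NOT 0 IMPLIES (0 XOR 0)) OR ((NOT 1 AND 1) XOR (NOT 1 AND 0))) -> 0
  row 26 [11010]: ((NOT 1 IMPLIES (1 XOR 0)) OR ((NOT 1 AND 1) XOR (NOT 0 AND 0))) -> 1
  row 27 [11011]: ((NOT 1 IMPLIES (1 XOR 0)) OR ((NOT 1 AND 1) XOR (NOT 1 AND 0))) -> 1
  row 28 [11100]: ((NOT 0 IMPLIES (0 XOR 1)) OR ((NOT 1 AND 1) XOR (NOT 0 AND 1))) -> 1
  row 29 [11101]: ((NOT 0 IMPLIES (0 XOR 1)) OR ((NOT 1 AND 1) XOR (NOT 1 AND 1))) -> 1
  row 30 [11110]: ((NOT 1 IMPLIES (1 XOR 1)) OR ((NOT 1 AND 1) XOR (NOT 0 AND 1))) -> 1
  row 31 [11111]: ((NOT 1 IMPLIES (1 XOR 1)) OR ((NOT 1 AND 1) XOR (NOT 1 AND 1))) -> 1
Full result column, 4 rows per line (a,b,c fixed per line; d,e runs 00..11 left to right):
  rows 0-3 [a,b,c=000]: 0011  = hex 3
  rows 4-7 [a,b,c=001]: 1111  = hex F
  rows 8-11 [a,b,c=010]: 0011  = hex 3
  rows 12-15 [a,b,c=011]: 1111  = hex F
  rows 16-19 [a,b,c=100]: 0011  = hex 3
  rows 20-23 [a,b,c=101]: 1111  = hex F
  rows 24-27 [a,b,c=110]: 0011  = hex 3
  rows 28-31 [a,b,c=111]: 1111  = hex F
Output column (row 0 .. row 31) = 00111111001111110011111100111111
Output column grouped in 4s = 0011 1111 0011 1111 0011 1111 0011 1111 = 0x3F3F3F3F
Convert to decimal digit by digit (value = value*16 + digit):
  3 -> 3
  3*16 + 15 (F) = 63
  63*16 + 3 = 1011
  1011*16 + 15 (F) = 16191
  16191*16 + 3 = 259059
  259059*16 + 15 (F) = 4144959
  4144959*16 + 3 = 66319347
  66319347*16 + 15 (F) = 1061109567
Decimal = 1061109567

1061109567
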